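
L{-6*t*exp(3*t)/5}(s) -6/(5*(s - 3)^2)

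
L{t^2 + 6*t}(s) 6/s^2 + 2/s^3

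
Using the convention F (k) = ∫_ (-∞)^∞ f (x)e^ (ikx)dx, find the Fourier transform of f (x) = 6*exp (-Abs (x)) 12/ (k^2 + 1)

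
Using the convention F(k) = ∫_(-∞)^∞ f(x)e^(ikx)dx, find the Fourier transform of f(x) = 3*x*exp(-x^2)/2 3*I*sqrt(pi)*k*exp(-k^2/4)/4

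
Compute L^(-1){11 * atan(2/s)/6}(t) 11 * sin(2 * t)/(6 * t)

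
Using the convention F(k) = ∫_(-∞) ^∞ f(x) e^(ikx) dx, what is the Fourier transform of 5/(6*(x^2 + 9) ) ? 5*pi*exp(-3*Abs(k) ) /18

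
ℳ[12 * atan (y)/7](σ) -6 * pi * sec (pi * σ/2)/ (7 * σ)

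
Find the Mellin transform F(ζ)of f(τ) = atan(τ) -pi * sec(pi * ζ/2)/(2 * ζ)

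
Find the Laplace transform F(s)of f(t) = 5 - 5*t 5/s - 5/s^2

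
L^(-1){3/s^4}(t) t^3/2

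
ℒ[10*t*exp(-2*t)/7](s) 10/(7*(s + 2)^2)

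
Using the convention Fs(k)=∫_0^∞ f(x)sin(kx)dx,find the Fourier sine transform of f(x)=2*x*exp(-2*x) 8*k/(k^2 + 4)^2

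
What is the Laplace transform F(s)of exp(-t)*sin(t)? 1/((s + 1)^2 + 1)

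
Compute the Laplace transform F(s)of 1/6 1/(6*s)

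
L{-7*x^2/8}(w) -7/(4*w^3)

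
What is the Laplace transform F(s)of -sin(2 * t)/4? -1/(2 * s^2 + 8)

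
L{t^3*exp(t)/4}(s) 3/(2*(s - 1)^4)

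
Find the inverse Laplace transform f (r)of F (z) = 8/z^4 4 * r^3/3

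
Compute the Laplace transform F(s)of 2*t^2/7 4/(7*s^3)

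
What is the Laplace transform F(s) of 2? 2/s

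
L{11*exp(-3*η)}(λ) 11/(λ + 3)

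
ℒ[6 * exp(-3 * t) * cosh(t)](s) 6 * (s + 3)/((s + 3)^2 - 1)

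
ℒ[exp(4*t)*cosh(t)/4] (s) (s - 4)/(4*((s - 4)^2 - 1))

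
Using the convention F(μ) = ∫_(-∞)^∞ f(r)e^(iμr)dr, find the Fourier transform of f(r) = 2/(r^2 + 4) pi * exp(-2 * Abs(μ))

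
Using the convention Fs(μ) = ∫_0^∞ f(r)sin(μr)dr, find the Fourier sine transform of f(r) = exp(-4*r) μ/(μ^2 + 16)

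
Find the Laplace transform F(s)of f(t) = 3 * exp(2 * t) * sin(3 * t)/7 9/(7 * ((s - 2)^2 + 9))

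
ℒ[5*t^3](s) 30/s^4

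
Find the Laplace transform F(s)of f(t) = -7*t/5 -7/(5*s^2)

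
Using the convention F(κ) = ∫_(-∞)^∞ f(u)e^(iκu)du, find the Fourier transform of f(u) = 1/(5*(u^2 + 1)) pi*exp(-Abs(κ))/5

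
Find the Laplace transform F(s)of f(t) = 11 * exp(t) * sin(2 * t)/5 22/(5 * ((s - 1)^2 + 4))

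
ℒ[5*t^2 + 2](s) 2/s + 10/s^3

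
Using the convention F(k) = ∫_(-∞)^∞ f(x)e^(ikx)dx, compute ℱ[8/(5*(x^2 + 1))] 8*pi*exp(-Abs(k))/5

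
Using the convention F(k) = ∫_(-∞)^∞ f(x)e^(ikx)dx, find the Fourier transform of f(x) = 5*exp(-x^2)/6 5*sqrt(pi)*exp(-k^2/4)/6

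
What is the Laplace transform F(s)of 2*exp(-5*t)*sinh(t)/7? 2/(7*((s + 5)^2 - 1))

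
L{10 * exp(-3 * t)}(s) 10/(s + 3)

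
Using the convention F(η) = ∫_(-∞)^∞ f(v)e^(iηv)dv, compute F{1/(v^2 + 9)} pi*exp(-3*Abs(η))/3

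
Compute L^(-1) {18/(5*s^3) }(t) 9*t^2/5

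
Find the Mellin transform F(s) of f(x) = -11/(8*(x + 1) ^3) -11*pi*(s - 2)*(s - 1) /(16*sin(pi*s) ) 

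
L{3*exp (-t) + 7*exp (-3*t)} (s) 7/ (s + 3) + 3/ (s + 1)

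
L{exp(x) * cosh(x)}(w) (w - 1)/(w * (w - 2))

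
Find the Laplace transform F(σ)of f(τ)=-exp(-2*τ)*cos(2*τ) (-σ - 2)/((σ + 2)^2 + 4)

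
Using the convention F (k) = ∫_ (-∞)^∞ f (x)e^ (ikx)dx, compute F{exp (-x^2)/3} sqrt (pi) * exp (-k^2/4)/3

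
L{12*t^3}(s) 72/s^4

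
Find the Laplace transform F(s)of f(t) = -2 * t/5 -2/(5 * s^2)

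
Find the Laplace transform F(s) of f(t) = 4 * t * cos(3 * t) 4 * (s^2 - 9) /(s^2+9) ^2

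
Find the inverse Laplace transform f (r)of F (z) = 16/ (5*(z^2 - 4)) 8*sinh (2*r)/5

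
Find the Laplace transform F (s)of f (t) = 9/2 9/ (2 * s)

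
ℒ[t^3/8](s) 3/ (4*s^4)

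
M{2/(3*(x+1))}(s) 2*pi*csc(pi*s)/3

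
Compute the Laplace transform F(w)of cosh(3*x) w/(w^2 - 9)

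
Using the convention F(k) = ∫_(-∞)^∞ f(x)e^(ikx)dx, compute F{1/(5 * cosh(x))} pi/(5 * cosh(pi * k/2))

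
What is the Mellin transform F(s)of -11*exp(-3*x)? -11*gamma(s)/3^s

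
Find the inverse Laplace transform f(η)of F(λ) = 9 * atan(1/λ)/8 9 * sin(η)/(8 * η)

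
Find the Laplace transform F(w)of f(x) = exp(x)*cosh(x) (w - 1)/(w*(w - 2))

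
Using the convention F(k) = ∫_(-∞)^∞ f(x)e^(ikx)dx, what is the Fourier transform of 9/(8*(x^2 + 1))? 9*pi*exp(-Abs(k))/8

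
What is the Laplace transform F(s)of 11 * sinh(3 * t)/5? 33/(5 * (s^2 - 9))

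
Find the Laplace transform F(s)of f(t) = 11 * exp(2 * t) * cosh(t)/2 11 * (s - 2)/(2 * ((s - 2)^2 - 1))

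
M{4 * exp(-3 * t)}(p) 4 * gamma(p)/3^p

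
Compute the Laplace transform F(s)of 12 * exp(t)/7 12/(7 * (s - 1))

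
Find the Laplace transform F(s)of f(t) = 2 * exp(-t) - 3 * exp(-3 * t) 2/(s+1) - 3/(s+3)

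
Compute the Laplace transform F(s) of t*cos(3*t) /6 (s^2 - 9) /(6*(s^2+9) ^2) 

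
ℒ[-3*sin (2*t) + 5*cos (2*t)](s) 5*s/ (s^2 + 4) - 6/ (s^2 + 4) 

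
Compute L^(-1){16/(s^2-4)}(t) 8 * sinh(2 * t)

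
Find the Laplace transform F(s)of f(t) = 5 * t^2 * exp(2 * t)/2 5/(s - 2)^3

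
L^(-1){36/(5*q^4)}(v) 6*v^3/5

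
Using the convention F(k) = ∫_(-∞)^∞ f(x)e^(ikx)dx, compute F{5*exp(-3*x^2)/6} 5*sqrt(3)*sqrt(pi)*exp(-k^2/12)/18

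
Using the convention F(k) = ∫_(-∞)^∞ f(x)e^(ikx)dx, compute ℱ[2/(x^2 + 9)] 2*pi*exp(-3*Abs(k))/3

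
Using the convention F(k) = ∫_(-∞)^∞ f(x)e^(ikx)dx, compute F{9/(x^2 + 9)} 3*pi*exp(-3*Abs(k))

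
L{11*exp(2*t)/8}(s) 11/(8*(s - 2))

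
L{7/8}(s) 7/(8*s)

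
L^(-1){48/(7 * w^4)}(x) 8 * x^3/7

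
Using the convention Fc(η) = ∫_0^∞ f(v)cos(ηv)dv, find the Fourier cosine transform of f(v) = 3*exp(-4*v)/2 6/(η^2+16)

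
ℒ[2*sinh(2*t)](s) 4/(s^2 - 4)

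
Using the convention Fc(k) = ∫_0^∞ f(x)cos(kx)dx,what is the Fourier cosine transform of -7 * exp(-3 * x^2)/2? -7 * sqrt(3) * sqrt(pi) * exp(-k^2/12)/12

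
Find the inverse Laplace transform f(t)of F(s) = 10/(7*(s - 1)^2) 10*t*exp(t)/7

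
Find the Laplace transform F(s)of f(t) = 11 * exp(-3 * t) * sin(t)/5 11/(5 * ((s + 3)^2 + 1))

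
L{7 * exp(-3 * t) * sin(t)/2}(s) 7/(2 * ((s+3)^2+1))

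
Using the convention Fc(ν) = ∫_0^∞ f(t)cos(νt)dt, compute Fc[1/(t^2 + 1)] pi*exp(-ν)/2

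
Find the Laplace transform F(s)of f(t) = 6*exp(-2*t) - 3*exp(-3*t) 6/(s + 2) - 3/(s + 3)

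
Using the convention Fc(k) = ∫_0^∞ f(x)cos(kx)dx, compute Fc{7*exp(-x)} 7/(k^2+1)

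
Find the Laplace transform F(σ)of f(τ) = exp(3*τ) 1/(σ - 3)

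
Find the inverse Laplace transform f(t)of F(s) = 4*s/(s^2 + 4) 4*cos(2*t)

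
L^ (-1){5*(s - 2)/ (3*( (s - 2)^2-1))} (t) 5*exp (2*t)*cosh (t)/3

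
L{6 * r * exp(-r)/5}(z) 6/(5 * (z + 1)^2)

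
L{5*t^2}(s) 10/s^3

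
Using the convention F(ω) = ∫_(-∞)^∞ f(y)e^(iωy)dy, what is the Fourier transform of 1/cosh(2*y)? pi/(2*cosh(pi*ω/4))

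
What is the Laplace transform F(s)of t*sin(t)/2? s/(s^2 + 1)^2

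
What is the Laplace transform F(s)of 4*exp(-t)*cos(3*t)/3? 4*(s+1)/(3*((s+1)^2+9))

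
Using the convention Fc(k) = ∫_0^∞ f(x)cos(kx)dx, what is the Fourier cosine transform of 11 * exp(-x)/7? 11/(7 * (k^2 + 1))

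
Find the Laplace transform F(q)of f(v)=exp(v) 1/(q - 1)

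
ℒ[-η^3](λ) -6/λ^4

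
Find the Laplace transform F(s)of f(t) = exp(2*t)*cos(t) (s - 2)/((s - 2)^2+1)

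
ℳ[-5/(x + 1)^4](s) 5*pi*(s - 3)*(s - 2)*(s - 1)/(6*sin(pi*s))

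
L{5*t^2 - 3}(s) 10/s^3 - 3/s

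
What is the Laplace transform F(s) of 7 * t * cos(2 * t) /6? 7 * (s^2 - 4) /(6 * (s^2 + 4) ^2) 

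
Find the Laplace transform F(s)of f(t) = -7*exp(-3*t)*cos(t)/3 7*(-s - 3)/(3*((s + 3)^2 + 1))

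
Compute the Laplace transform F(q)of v q^(-2)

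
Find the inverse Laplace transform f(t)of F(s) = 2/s 2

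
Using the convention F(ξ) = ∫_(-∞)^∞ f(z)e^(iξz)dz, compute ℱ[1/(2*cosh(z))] pi/(2*cosh(pi*ξ/2))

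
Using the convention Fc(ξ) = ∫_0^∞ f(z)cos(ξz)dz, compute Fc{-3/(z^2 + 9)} -pi * exp(-3 * ξ)/2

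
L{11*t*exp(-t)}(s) 11/(s + 1)^2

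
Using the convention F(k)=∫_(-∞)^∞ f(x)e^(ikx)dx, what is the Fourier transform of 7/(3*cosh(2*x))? 7*pi/(6*cosh(pi*k/4))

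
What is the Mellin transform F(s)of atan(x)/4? -pi*sec(pi*s/2)/(8*s)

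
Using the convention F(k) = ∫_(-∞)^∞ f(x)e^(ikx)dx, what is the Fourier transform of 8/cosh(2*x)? 4*pi/cosh(pi*k/4)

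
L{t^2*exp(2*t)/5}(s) 2/(5*(s - 2)^3)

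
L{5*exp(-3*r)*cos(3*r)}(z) 5*(z + 3)/((z + 3)^2 + 9)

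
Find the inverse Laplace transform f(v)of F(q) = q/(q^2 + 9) cos(3 * v)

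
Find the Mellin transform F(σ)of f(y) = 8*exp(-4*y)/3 2^(3 - 2*σ)*gamma(σ)/3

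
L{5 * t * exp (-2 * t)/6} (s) 5/ (6 * (s+2)^2)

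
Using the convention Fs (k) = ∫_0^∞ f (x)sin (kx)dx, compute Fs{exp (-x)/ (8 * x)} atan (k)/8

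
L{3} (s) 3/s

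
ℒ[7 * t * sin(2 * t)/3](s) 28 * s/(3 * (s^2+4)^2)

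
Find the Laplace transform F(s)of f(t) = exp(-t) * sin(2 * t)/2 1/((s+1)^2+4)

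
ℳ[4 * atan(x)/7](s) -2 * pi * sec(pi * s/2)/(7 * s)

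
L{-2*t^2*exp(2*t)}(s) -4/(s - 2)^3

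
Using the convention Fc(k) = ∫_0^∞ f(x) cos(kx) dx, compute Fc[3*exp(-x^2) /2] 3*sqrt(pi)*exp(-k^2/4) /4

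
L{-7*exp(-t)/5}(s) -7/(5*s+5)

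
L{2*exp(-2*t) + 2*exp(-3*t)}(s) 2/(s + 3) + 2/(s + 2)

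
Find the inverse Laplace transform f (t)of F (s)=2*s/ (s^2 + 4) 2*cos (2*t)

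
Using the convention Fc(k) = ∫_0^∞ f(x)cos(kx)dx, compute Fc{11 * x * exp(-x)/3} 11 * (1 - k^2)/(3 * (k^2 + 1)^2)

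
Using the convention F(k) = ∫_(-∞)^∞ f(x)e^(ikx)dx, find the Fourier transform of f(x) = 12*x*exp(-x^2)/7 6*I*sqrt(pi)*k*exp(-k^2/4)/7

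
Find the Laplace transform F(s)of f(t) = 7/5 7/(5*s)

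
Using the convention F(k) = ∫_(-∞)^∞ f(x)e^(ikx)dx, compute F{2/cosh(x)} 2*pi/cosh(pi*k/2)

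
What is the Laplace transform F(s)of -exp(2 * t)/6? -1/(6 * s - 12)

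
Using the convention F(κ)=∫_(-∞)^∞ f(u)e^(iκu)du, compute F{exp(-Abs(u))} 2/(κ^2+1)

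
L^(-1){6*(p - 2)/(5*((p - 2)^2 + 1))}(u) 6*exp(2*u)*cos(u)/5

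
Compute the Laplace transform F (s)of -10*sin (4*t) -40/ (s^2 + 16)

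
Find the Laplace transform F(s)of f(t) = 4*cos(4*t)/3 4*s/(3*(s^2+16))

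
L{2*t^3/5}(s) 12/(5*s^4)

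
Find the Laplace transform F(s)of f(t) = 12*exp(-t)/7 12/(7*(s + 1))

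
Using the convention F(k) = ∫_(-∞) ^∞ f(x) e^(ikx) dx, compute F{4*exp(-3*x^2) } 4*sqrt(3)*sqrt(pi)*exp(-k^2/12) /3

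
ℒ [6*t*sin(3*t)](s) 36*s/(s^2+9)^2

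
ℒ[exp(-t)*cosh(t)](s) (s + 1)/(s*(s + 2))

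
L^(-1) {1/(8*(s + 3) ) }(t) exp(-3*t) /8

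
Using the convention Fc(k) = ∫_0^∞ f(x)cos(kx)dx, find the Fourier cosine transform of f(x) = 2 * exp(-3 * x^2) sqrt(3) * sqrt(pi) * exp(-k^2/12)/3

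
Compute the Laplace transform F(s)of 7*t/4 7/(4*s^2)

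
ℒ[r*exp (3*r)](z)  (z - 3)^ (-2)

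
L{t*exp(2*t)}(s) (s - 2)^(-2)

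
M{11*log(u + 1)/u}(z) -11*pi*csc(pi*z)/(z - 1)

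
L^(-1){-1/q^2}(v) -v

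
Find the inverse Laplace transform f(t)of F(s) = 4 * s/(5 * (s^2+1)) 4 * cos(t)/5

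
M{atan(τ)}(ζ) -pi * sec(pi * ζ/2)/(2 * ζ)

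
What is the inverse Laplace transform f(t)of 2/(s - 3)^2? 2*t*exp(3*t)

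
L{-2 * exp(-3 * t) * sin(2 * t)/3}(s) -4/(3 * (s+3)^2+12)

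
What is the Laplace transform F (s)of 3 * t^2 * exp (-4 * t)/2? 3/ (s + 4)^3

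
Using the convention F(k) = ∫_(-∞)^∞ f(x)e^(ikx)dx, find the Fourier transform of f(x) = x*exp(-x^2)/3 I*sqrt(pi)*k*exp(-k^2/4)/6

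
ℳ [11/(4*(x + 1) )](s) 11*pi*csc(pi*s) /4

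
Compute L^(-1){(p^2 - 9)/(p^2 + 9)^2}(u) u * cos(3 * u)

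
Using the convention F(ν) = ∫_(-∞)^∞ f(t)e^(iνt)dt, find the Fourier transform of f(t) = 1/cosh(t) pi/cosh(pi*ν/2)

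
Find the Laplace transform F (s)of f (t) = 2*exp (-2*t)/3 2/ (3*(s + 2))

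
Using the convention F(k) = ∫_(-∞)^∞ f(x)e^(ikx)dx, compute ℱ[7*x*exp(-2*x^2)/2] 7*sqrt(2)*I*sqrt(pi)*k*exp(-k^2/8)/16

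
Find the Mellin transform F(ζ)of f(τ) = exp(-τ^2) gamma(ζ/2)/2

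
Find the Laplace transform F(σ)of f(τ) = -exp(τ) -1/(σ - 1)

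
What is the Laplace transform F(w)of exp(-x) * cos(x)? (w + 1)/((w + 1)^2 + 1)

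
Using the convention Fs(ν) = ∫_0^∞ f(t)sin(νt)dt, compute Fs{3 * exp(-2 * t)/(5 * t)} 3 * atan(ν/2)/5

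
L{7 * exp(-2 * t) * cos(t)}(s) 7 * (s+2)/((s+2)^2+1)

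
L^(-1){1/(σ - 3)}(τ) exp(3*τ)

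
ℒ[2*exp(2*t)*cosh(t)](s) 2*(s - 2)/((s - 2)^2 - 1)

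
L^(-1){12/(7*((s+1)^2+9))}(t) 4*exp(-t)*sin(3*t)/7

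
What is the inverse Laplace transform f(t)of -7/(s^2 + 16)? -7 * sin(4 * t)/4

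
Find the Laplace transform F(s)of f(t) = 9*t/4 9/(4*s^2)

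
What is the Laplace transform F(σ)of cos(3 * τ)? σ/(σ^2 + 9)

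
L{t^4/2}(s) 12/s^5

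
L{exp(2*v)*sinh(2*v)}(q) 2/(q*(q - 4))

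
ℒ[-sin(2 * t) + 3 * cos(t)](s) 3 * s/(s^2 + 1) - 2/(s^2 + 4)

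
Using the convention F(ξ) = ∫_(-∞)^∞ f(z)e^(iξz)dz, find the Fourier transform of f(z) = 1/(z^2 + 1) pi*exp(-Abs(ξ))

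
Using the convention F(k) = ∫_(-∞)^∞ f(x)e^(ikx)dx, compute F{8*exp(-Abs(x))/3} 16/(3*(k^2 + 1))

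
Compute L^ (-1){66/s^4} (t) 11*t^3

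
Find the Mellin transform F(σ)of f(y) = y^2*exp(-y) gamma(σ + 2)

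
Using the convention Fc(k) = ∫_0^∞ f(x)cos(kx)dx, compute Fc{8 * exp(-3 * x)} 24/(k^2 + 9)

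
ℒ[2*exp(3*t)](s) 2/(s - 3)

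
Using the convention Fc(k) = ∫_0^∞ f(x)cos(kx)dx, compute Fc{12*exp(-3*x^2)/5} 2*sqrt(3)*sqrt(pi)*exp(-k^2/12)/5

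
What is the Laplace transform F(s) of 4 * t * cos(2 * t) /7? 4 * (s^2-4) /(7 * (s^2 + 4) ^2) 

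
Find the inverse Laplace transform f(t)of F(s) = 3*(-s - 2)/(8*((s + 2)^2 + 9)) -3*exp(-2*t)*cos(3*t)/8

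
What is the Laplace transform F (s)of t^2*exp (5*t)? 2/ (s - 5)^3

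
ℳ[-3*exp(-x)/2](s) -3*gamma(s)/2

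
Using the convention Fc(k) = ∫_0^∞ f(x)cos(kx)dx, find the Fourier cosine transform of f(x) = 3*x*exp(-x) 3*(1 - k^2)/(k^2 + 1)^2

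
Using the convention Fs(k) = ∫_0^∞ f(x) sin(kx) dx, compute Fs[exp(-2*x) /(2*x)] atan(k/2) /2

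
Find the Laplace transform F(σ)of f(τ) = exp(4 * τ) 1/(σ - 4)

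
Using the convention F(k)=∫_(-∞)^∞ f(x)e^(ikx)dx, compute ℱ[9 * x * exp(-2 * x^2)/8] 9 * sqrt(2) * I * sqrt(pi) * k * exp(-k^2/8)/64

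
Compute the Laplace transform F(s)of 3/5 3/(5*s)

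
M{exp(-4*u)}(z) gamma(z)/4^z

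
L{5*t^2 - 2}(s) 10/s^3 - 2/s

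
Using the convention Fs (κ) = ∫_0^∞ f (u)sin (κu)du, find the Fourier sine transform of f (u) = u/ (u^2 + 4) pi*exp (-2*κ)/2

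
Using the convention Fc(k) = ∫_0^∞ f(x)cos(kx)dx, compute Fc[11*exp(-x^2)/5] 11*sqrt(pi)*exp(-k^2/4)/10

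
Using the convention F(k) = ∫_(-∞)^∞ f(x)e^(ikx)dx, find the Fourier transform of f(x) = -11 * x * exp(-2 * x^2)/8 -11 * sqrt(2) * I * sqrt(pi) * k * exp(-k^2/8)/64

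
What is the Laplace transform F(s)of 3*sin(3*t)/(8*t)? 3*atan(3/s)/8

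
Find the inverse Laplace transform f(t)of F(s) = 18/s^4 3*t^3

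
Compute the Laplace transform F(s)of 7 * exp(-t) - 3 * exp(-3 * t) 7/(s + 1) - 3/(s + 3)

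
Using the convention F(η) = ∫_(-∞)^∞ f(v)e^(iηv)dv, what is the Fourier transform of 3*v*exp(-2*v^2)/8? 3*sqrt(2)*I*sqrt(pi)*η*exp(-η^2/8)/64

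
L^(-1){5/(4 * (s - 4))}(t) 5 * exp(4 * t)/4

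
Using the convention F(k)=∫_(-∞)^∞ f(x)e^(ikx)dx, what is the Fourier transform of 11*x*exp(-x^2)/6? 11*I*sqrt(pi)*k*exp(-k^2/4)/12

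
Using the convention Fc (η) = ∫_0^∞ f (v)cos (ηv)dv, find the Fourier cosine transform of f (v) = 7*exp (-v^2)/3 7*sqrt (pi)*exp (-η^2/4)/6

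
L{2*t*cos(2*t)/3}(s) 2*(s^2 - 4)/(3*(s^2 + 4)^2)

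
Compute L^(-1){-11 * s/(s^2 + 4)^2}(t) -11 * t * sin(2 * t)/4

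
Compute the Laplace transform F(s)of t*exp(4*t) (s - 4)^(-2)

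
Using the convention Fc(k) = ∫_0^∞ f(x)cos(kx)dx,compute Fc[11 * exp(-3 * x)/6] 11/(2 * (k^2 + 9))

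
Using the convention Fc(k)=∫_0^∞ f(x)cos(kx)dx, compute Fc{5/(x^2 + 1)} 5*pi*exp(-k)/2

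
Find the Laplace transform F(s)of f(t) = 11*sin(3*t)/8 33/(8*(s^2 + 9))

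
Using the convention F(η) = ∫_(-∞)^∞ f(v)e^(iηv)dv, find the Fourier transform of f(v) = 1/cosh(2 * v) pi/(2 * cosh(pi * η/4))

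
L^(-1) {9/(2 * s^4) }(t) 3 * t^3/4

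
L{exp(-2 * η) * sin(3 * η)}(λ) 3/((λ + 2)^2 + 9)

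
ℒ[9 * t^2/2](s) 9/s^3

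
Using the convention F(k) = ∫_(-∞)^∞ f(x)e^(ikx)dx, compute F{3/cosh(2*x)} 3*pi/(2*cosh(pi*k/4))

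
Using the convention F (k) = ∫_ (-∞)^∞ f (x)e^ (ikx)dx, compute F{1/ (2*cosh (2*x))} pi/ (4*cosh (pi*k/4))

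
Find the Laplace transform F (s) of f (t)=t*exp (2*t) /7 1/ (7*(s - 2) ^2) 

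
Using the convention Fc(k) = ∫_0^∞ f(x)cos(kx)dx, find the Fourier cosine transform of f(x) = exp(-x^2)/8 sqrt(pi) * exp(-k^2/4)/16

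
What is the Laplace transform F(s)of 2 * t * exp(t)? 2/(s - 1)^2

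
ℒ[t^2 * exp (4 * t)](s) 2/ (s - 4)^3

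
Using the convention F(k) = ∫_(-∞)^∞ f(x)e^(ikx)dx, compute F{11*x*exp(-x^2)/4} 11*I*sqrt(pi)*k*exp(-k^2/4)/8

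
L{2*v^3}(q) 12/q^4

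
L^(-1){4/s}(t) 4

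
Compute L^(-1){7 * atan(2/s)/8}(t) 7 * sin(2 * t)/(8 * t)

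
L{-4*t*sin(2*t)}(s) -16*s/(s^2 + 4)^2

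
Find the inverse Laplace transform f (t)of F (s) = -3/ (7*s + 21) -3*exp (-3*t)/7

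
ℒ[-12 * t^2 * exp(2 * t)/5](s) -24/(5 * (s - 2)^3)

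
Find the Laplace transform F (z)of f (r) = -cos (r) -z/ (z^2+1)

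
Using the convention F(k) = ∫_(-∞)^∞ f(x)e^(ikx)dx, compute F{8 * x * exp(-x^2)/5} 4 * I * sqrt(pi) * k * exp(-k^2/4)/5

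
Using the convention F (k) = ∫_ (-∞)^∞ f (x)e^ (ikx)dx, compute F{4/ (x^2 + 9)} 4*pi*exp (-3*Abs (k))/3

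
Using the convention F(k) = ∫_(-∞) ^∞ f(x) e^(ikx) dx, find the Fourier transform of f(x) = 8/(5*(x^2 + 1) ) 8*pi*exp(-Abs(k) ) /5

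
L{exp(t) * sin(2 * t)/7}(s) 2/(7 * ((s - 1)^2 + 4))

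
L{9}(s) 9/s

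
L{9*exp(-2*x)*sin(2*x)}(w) 18/((w + 2)^2 + 4)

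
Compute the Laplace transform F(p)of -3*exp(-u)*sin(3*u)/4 -9/(4*(p + 1)^2 + 36)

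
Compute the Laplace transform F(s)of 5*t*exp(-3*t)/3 5/(3*(s + 3)^2)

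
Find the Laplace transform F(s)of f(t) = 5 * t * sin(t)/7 10 * s/(7 * (s^2+1)^2)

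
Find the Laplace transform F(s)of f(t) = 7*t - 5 7/s^2 - 5/s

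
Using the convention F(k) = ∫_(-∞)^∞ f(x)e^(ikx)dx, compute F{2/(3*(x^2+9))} 2*pi*exp(-3*Abs(k))/9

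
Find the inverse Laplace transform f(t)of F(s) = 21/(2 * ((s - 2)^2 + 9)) 7 * exp(2 * t) * sin(3 * t)/2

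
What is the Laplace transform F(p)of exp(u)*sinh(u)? 1/(p*(p - 2))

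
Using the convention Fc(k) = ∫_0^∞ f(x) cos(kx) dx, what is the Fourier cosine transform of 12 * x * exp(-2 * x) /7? 12 * (4 - k^2) /(7 * (k^2 + 4) ^2) 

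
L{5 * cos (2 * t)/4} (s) 5 * s/ (4 * (s^2 + 4))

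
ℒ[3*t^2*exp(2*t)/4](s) 3/(2*(s - 2)^3)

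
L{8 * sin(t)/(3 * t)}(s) 8 * atan(1/s)/3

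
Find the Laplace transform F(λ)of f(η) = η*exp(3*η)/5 1/(5*(λ - 3)^2)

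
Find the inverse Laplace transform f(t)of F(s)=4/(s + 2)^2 4*t*exp(-2*t)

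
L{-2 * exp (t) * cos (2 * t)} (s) 2 * (1 - s)/ ( (s - 1)^2 + 4)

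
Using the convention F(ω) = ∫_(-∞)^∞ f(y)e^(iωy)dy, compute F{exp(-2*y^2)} sqrt(2)*sqrt(pi)*exp(-ω^2/8)/2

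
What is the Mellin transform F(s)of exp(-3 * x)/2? gamma(s)/(2 * 3^s)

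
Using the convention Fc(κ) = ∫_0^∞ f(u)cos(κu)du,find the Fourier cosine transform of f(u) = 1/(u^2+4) pi * exp(-2 * κ)/4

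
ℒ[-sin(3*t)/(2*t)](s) -atan(3/s)/2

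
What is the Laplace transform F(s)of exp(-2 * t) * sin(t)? 1/((s + 2)^2 + 1)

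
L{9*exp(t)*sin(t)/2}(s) 9/(2*((s - 1)^2 + 1))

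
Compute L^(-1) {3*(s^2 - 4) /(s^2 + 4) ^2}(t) 3*t*cos(2*t) 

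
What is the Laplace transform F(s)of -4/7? -4/(7 * s)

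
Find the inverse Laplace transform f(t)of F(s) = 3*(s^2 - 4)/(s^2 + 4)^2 3*t*cos(2*t)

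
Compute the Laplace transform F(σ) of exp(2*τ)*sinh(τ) 1/((σ - 2) ^2 - 1) 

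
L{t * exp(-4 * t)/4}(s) 1/(4 * (s + 4)^2)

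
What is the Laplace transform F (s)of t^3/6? s^ (-4)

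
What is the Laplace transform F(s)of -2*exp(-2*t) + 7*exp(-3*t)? 7/(s + 3) - 2/(s + 2)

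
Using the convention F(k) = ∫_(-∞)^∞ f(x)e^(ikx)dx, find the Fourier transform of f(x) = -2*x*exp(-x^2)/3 -I*sqrt(pi)*k*exp(-k^2/4)/3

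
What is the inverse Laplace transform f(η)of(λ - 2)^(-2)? η*exp(2*η)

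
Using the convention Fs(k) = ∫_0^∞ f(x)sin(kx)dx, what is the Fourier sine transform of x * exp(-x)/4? k/(2 * (k^2 + 1)^2)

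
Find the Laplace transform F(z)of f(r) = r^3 6/z^4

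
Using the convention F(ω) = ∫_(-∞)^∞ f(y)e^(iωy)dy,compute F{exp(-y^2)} sqrt(pi)*exp(-ω^2/4)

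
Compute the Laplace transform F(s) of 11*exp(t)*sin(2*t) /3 22/(3*((s - 1) ^2+4) ) 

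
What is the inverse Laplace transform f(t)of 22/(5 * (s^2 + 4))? 11 * sin(2 * t)/5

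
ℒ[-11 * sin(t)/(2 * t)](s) -11 * atan(1/s)/2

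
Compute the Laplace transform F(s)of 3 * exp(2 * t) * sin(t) 3/((s - 2)^2 + 1)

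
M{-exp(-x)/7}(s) -gamma(s)/7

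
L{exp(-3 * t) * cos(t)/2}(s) (s+3)/(2 * ((s+3)^2+1))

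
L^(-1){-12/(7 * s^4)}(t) -2 * t^3/7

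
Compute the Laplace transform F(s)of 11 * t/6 11/(6 * s^2)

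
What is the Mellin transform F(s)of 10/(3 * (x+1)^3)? 5 * pi * (s - 2) * (s - 1)/(3 * sin(pi * s))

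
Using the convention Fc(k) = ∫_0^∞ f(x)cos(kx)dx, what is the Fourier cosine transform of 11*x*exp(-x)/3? 11*(1 - k^2)/(3*(k^2 + 1)^2)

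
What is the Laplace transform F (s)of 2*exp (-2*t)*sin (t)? 2/ ( (s + 2)^2 + 1)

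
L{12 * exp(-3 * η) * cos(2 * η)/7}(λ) 12 * (λ + 3)/(7 * ((λ + 3)^2 + 4))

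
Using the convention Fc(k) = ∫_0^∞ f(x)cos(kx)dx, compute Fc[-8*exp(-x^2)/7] -4*sqrt(pi)*exp(-k^2/4)/7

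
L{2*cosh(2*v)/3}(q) 2*q/(3*(q^2 - 4))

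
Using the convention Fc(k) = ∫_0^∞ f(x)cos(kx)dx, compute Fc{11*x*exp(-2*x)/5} 11*(4 - k^2)/(5*(k^2 + 4)^2)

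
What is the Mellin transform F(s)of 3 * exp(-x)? 3 * gamma(s)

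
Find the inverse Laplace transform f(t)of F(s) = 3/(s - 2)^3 3 * t^2 * exp(2 * t)/2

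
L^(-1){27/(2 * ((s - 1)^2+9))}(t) 9 * exp(t) * sin(3 * t)/2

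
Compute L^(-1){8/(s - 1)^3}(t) 4 * t^2 * exp(t)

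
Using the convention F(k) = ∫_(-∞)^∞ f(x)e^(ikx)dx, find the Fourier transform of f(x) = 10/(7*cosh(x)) 10*pi/(7*cosh(pi*k/2))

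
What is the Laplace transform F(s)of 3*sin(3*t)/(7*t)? 3*atan(3/s)/7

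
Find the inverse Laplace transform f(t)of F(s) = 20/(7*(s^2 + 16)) 5*sin(4*t)/7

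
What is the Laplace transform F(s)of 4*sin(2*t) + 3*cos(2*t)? 8/(s^2 + 4) + 3*s/(s^2 + 4)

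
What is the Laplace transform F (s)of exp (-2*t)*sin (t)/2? 1/ (2*( (s + 2)^2 + 1))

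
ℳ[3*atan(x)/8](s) -3*pi*sec(pi*s/2)/(16*s)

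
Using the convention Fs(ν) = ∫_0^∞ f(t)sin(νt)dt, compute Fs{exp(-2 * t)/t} atan(ν/2)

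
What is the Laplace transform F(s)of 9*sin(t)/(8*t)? 9*atan(1/s)/8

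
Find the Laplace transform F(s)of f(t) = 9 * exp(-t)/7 9/(7 * (s + 1))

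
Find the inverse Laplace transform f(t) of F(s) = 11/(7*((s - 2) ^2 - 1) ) 11*exp(2*t)*sinh(t) /7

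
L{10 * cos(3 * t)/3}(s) 10 * s/(3 * (s^2 + 9))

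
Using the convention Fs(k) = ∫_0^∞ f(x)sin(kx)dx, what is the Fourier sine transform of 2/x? pi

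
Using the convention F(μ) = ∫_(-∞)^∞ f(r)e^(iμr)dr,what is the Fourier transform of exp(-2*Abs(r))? 4/(μ^2 + 4)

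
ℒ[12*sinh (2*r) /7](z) 24/ (7*(z^2 - 4) ) 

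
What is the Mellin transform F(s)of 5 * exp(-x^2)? 5 * gamma(s/2)/2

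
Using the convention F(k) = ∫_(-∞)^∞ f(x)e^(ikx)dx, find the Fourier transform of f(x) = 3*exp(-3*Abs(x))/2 9/(k^2 + 9)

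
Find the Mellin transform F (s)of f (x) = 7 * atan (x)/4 -7 * pi * sec (pi * s/2)/ (8 * s)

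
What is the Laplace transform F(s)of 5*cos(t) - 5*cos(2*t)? 5*s/(s^2+1) - 5*s/(s^2+4)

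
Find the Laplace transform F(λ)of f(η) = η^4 24/λ^5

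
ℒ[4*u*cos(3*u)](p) 4*(p^2 - 9)/(p^2+9)^2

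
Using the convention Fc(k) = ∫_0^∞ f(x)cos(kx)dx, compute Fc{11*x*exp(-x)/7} 11*(1 - k^2)/(7*(k^2+1)^2)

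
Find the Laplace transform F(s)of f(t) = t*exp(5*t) (s - 5)^(-2)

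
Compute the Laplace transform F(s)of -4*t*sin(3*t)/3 -8*s/(s^2+9)^2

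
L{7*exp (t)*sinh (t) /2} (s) 7/ (2*s*(s - 2) ) 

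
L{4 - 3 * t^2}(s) 4/s - 6/s^3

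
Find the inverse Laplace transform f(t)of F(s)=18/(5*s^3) 9*t^2/5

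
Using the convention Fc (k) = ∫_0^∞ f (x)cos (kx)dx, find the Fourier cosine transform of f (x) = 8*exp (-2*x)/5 16/ (5*(k^2 + 4))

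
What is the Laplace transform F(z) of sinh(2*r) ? 2/(z^2 - 4) 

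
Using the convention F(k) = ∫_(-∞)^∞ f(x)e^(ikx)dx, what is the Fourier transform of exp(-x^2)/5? sqrt(pi)*exp(-k^2/4)/5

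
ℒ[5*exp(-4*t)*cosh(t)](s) 5*(s+4) /((s+4) ^2 - 1) 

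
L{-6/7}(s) -6/(7 * s)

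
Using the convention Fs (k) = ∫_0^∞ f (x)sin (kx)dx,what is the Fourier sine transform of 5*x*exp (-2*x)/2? 10*k/ (k^2 + 4)^2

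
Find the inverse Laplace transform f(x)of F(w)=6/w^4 x^3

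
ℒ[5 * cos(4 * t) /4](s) 5 * s/(4 * (s^2 + 16) ) 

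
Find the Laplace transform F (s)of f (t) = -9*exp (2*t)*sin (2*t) -18/ ( (s - 2)^2+4)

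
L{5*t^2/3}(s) 10/(3*s^3)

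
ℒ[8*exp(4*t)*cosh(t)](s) 8*(s - 4)/((s - 4)^2-1)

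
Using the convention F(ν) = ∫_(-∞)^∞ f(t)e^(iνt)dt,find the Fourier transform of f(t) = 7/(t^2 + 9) 7*pi*exp(-3*Abs(ν))/3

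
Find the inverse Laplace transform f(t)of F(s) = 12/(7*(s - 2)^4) 2*t^3*exp(2*t)/7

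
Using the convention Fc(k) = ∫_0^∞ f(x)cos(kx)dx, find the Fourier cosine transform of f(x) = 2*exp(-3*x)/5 6/(5*(k^2 + 9))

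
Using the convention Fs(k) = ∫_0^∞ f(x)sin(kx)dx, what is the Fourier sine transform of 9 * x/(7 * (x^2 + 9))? 9 * pi * exp(-3 * k)/14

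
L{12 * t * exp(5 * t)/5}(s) 12/(5 * (s - 5)^2)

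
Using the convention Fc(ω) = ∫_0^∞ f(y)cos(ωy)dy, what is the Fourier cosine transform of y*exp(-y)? (1 - ω^2)/(ω^2 + 1)^2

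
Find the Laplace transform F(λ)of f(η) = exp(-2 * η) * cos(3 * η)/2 (λ + 2)/(2 * ((λ + 2)^2 + 9))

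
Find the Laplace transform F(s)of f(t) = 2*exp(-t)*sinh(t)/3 2/(3*s*(s+2))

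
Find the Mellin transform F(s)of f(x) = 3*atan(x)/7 -3*pi*sec(pi*s/2)/(14*s)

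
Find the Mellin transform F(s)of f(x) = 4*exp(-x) 4*gamma(s)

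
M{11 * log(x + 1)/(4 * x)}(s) -11 * pi * csc(pi * s)/(4 * s - 4)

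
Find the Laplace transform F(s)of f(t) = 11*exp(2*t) 11/(s - 2)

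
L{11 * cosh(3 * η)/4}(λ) 11 * λ/(4 * (λ^2 - 9))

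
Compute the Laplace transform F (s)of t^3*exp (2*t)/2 3/ (s - 2)^4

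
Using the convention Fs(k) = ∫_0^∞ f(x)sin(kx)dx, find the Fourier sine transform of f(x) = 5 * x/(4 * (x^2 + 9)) 5 * pi * exp(-3 * k)/8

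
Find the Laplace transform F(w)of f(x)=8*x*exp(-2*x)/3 8/(3*(w + 2)^2)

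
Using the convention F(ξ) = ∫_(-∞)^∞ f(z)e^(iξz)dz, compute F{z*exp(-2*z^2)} sqrt(2)*I*sqrt(pi)*ξ*exp(-ξ^2/8)/8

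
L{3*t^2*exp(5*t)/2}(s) 3/(s - 5)^3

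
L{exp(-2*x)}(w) 1/(w + 2)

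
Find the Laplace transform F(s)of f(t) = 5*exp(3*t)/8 5/(8*(s - 3))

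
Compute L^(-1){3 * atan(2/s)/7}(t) 3 * sin(2 * t)/(7 * t)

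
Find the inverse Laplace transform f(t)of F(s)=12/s 12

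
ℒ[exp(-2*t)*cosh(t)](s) (s + 2)/((s + 2)^2-1)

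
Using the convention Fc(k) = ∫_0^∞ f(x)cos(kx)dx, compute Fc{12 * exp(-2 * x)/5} 24/(5 * (k^2 + 4))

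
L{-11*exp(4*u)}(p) -11/(p - 4)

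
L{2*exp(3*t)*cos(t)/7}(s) 2*(s - 3)/(7*((s - 3)^2+1))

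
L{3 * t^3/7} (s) 18/ (7 * s^4)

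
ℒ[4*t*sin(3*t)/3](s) 8*s/(s^2+9)^2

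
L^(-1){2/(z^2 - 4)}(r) sinh(2*r)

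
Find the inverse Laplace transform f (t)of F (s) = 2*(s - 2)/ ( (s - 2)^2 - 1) 2*exp (2*t)*cosh (t)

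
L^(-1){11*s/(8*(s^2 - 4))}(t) 11*cosh(2*t)/8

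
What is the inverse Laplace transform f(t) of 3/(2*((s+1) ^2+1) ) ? 3*exp(-t)*sin(t) /2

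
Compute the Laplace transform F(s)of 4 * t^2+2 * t 8/s^3+2/s^2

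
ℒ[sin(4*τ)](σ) 4/(σ^2 + 16)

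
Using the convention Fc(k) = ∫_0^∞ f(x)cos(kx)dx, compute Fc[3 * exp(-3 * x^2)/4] sqrt(3) * sqrt(pi) * exp(-k^2/12)/8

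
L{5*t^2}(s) 10/s^3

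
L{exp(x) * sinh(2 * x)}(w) 2/((w - 1)^2 - 4)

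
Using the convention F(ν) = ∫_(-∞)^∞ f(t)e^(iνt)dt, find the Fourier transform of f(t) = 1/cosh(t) pi/cosh(pi*ν/2)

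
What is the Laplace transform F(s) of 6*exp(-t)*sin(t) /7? 6/(7*((s + 1) ^2 + 1) ) 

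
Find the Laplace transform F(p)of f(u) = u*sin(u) 2*p/(p^2 + 1)^2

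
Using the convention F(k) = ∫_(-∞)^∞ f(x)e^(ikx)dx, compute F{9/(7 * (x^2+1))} 9 * pi * exp(-Abs(k))/7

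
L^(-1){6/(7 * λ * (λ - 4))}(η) 3 * exp(2 * η) * sinh(2 * η)/7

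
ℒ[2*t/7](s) 2/(7*s^2)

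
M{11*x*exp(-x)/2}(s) 11*gamma(s + 1)/2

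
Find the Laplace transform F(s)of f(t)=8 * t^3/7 48/(7 * s^4)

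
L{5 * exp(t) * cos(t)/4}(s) 5 * (s - 1)/(4 * ((s - 1)^2 + 1))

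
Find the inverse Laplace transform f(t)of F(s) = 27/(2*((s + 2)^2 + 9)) 9*exp(-2*t)*sin(3*t)/2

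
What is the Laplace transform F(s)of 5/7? 5/(7 * s)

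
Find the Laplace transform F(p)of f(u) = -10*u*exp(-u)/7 -10/(7*(p + 1)^2)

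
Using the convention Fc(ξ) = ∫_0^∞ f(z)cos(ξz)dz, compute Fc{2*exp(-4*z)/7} 8/(7*(ξ^2 + 16))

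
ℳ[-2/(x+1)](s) -2*pi*csc(pi*s)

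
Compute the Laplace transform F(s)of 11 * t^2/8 11/(4 * s^3)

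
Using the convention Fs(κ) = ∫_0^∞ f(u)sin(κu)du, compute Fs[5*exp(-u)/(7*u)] 5*atan(κ)/7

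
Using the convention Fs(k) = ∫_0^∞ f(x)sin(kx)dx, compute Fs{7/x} 7 * pi/2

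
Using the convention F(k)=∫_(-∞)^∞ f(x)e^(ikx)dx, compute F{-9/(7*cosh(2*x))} -9*pi/(14*cosh(pi*k/4))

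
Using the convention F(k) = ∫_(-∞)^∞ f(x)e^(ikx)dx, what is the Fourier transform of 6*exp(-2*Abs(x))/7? 24/(7*(k^2+4))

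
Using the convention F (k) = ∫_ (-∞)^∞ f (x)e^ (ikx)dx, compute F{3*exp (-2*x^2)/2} 3*sqrt (2)*sqrt (pi)*exp (-k^2/8)/4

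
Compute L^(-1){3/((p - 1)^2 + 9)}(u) exp(u) * sin(3 * u)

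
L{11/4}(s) 11/(4*s)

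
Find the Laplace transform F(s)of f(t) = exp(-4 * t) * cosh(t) (s+4)/((s+4)^2 - 1)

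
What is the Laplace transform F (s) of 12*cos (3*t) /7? 12*s/ (7*(s^2+9) ) 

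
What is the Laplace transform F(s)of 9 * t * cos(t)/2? 9 * (s^2 - 1)/(2 * (s^2 + 1)^2)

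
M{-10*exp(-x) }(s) -10*gamma(s) 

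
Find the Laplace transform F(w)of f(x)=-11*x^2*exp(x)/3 -22/(3*(w - 1)^3)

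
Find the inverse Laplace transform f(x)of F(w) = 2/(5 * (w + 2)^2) 2 * x * exp(-2 * x)/5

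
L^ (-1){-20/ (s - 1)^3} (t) -10 * t^2 * exp (t)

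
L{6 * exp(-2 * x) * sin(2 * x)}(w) 12/((w + 2)^2 + 4)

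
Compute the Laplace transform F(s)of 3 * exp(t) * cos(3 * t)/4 3 * (s - 1)/(4 * ((s - 1)^2 + 9))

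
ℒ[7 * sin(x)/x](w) 7 * atan(1/w)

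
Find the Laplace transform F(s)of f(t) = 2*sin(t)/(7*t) 2*atan(1/s)/7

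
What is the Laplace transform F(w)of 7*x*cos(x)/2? 7*(w^2 - 1)/(2*(w^2 + 1)^2)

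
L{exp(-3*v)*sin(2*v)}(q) 2/((q+3)^2+4)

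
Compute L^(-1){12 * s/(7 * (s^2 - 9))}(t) 12 * cosh(3 * t)/7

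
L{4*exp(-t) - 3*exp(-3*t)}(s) 4/(s + 1) - 3/(s + 3)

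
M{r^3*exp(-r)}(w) gamma(w + 3)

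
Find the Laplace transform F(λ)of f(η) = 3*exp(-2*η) 3/(λ + 2)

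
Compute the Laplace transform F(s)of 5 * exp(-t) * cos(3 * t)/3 5 * (s + 1)/(3 * ((s + 1)^2 + 9))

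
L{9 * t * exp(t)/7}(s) 9/(7 * (s - 1)^2)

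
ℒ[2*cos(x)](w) 2*w/(w^2 + 1) 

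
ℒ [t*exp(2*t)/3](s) 1/(3*(s - 2)^2)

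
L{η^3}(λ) 6/λ^4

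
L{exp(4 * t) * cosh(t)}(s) (s - 4)/((s - 4)^2 - 1)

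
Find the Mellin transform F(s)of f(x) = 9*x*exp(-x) 9*gamma(s + 1)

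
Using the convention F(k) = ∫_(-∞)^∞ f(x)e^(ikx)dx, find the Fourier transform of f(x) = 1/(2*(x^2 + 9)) pi*exp(-3*Abs(k))/6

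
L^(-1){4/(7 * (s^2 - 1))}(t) 4 * sinh(t)/7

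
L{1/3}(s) 1/(3 * s)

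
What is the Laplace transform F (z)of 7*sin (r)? 7/ (z^2 + 1)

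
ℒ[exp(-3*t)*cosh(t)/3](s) (s + 3)/(3*((s + 3)^2 - 1))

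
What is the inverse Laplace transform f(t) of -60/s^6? -t^5/2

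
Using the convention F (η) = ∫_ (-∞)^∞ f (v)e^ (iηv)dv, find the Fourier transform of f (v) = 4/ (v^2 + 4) 2*pi*exp (-2*Abs (η))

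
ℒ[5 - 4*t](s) 5/s - 4/s^2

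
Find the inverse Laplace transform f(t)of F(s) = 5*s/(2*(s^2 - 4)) 5*cosh(2*t)/2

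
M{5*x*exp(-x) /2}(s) 5*gamma(s + 1) /2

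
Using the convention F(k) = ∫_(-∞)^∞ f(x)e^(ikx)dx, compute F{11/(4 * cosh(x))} 11 * pi/(4 * cosh(pi * k/2))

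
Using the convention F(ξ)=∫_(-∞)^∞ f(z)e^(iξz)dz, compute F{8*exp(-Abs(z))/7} 16/(7*(ξ^2 + 1))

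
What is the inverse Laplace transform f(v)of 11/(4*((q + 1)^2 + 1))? 11*exp(-v)*sin(v)/4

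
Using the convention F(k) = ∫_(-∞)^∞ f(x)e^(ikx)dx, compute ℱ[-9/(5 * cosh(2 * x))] -9 * pi/(10 * cosh(pi * k/4))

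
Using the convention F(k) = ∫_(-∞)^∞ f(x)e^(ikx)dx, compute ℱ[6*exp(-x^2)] 6*sqrt(pi)*exp(-k^2/4)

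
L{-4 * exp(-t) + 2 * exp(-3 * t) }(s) 2/(s + 3) - 4/(s + 1) 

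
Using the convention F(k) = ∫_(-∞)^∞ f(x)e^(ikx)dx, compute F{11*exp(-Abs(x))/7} 22/(7*(k^2 + 1))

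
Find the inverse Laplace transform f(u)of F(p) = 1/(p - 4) exp(4 * u)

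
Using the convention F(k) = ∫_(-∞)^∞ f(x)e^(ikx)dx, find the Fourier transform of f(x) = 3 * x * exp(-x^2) 3 * I * sqrt(pi) * k * exp(-k^2/4)/2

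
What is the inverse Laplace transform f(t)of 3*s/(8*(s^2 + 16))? 3*cos(4*t)/8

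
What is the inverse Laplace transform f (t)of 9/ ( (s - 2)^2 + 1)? 9*exp (2*t)*sin (t)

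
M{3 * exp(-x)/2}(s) 3 * gamma(s)/2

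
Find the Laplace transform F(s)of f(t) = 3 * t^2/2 3/s^3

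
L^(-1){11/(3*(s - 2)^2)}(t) 11*t*exp(2*t)/3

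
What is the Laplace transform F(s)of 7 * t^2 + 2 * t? 14/s^3 + 2/s^2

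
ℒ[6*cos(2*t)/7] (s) 6*s/(7*(s^2 + 4))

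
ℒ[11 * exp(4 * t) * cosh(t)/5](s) 11 * (s - 4)/(5 * ((s - 4)^2 - 1))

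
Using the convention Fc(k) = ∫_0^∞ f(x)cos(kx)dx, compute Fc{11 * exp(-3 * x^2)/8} 11 * sqrt(3) * sqrt(pi) * exp(-k^2/12)/48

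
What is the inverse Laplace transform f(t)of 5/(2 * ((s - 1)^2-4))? 5 * exp(t) * sinh(2 * t)/4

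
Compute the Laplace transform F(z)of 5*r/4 5/(4*z^2)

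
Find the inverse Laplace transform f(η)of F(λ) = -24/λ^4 -4 * η^3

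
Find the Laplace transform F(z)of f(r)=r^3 6/z^4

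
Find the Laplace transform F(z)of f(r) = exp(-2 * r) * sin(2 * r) 2/((z + 2)^2 + 4)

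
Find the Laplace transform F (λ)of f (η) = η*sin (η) 2*λ/ (λ^2+1)^2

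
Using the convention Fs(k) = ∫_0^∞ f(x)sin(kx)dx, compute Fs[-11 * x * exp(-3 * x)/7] -66 * k/(7 * (k^2 + 9)^2)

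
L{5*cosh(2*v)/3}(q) 5*q/(3*(q^2 - 4))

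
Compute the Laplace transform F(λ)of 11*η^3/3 22/λ^4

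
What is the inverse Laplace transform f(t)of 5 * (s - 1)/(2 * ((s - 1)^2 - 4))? 5 * exp(t) * cosh(2 * t)/2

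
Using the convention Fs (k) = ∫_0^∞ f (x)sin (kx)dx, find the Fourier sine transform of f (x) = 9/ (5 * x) 9 * pi/10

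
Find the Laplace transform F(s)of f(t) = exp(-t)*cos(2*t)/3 (s + 1)/(3*((s + 1)^2 + 4))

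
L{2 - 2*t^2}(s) 2/s - 4/s^3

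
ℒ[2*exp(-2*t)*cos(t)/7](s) 2*(s + 2)/(7*((s + 2)^2 + 1))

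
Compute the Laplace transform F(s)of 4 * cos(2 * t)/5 4 * s/(5 * (s^2 + 4))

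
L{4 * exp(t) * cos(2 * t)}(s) 4 * (s - 1)/((s - 1)^2 + 4)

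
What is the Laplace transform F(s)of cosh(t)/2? s/(2*(s^2 - 1))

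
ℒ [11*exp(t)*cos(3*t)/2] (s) 11*(s - 1)/(2*((s - 1)^2 + 9))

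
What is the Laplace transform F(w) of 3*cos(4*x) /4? 3*w/(4*(w^2 + 16) ) 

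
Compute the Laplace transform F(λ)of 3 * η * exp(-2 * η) 3/(λ + 2)^2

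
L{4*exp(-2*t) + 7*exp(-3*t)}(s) 7/(s + 3) + 4/(s + 2)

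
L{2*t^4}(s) 48/s^5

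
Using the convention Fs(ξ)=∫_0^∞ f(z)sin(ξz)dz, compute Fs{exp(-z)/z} atan(ξ)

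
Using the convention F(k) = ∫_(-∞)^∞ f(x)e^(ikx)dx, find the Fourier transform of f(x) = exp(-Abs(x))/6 1/(3*(k^2 + 1))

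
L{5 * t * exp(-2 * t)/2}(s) 5/(2 * (s+2)^2)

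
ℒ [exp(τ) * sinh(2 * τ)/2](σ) 1/((σ - 1)^2-4)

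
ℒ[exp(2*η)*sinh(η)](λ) 1/((λ - 2) ^2 - 1) 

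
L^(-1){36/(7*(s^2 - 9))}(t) 12*sinh(3*t)/7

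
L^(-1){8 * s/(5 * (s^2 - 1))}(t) 8 * cosh(t)/5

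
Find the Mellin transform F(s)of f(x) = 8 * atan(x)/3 -4 * pi * sec(pi * s/2)/(3 * s)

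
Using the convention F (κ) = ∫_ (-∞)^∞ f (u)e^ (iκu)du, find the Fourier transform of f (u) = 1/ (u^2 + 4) pi * exp (-2 * Abs (κ))/2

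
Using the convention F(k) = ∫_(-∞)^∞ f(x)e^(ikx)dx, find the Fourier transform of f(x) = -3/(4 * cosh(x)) -3 * pi/(4 * cosh(pi * k/2))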